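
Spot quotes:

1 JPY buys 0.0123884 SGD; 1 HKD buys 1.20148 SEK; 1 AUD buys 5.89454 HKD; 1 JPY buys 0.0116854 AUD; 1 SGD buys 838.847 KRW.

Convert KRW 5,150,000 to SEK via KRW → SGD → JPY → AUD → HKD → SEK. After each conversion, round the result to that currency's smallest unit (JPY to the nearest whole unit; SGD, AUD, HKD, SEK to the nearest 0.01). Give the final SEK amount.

SEK 41,012.78

KRW 5,150,000 ÷ 838.847 = SGD 6,139.38
SGD 6,139.38 ÷ 0.0123884 = JPY 495,575
JPY 495,575 × 0.0116854 = AUD 5,790.99
AUD 5,790.99 × 5.89454 = HKD 34,135.22
HKD 34,135.22 × 1.20148 = SEK 41,012.78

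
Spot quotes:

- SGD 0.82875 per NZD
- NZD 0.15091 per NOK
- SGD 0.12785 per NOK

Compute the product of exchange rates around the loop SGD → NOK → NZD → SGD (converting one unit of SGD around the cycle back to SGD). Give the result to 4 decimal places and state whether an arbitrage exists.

0.9782 (arbitrage exists)

Around SGD → NOK → NZD → SGD: 1 ÷ 0.12785 × 0.15091 × 0.82875 = 0.978230
Product < 1; profitable direction is SGD → NZD → NOK → SGD.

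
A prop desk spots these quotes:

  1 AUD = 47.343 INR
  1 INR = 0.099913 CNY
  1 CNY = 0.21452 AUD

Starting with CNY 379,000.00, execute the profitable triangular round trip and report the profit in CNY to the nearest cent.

Profit: CNY 5,578.30

Profitable loop is CNY → AUD → INR → CNY:
CNY 379,000.00 × 0.21452 = AUD 81,303.08
AUD 81,303.08 × 47.343 = INR 3,849,131.72
INR 3,849,131.72 × 0.099913 = CNY 384,578.30
Profit = CNY 384,578.30 − CNY 379,000.00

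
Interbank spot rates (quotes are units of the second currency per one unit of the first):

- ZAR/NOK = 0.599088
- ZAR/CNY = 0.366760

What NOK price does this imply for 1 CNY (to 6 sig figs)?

1 CNY ÷ 0.366760 = 2.72658 ZAR
2.72658 ZAR × 0.599088 = 1.63346 NOK

CNY/NOK = 1.63346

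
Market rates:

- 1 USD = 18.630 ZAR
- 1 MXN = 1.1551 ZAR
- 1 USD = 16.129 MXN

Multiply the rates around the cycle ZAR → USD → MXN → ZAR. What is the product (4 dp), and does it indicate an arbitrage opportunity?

1.0000 (no arbitrage)

Around ZAR → USD → MXN → ZAR: 1 ÷ 18.630 × 16.129 × 1.1551 = 1.000033
Product ≈ 1 (deviation 0.003%, within rounding noise).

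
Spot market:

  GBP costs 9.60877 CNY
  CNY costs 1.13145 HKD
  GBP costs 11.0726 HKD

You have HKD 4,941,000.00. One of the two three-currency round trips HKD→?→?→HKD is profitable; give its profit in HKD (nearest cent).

Profitable loop is HKD → CNY → GBP → HKD:
HKD 4,941,000.00 ÷ 1.13145 = CNY 4,366,962.75
CNY 4,366,962.75 ÷ 9.60877 = GBP 454,476.77
GBP 454,476.77 × 11.0726 = HKD 5,032,239.48
Profit = HKD 5,032,239.48 − HKD 4,941,000.00

Profit: HKD 91,239.48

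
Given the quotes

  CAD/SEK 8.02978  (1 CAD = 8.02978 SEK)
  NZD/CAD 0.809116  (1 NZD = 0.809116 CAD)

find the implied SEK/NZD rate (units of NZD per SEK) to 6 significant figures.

SEK/NZD = 0.153917

1 SEK ÷ 8.02978 = 0.124536 CAD
0.124536 CAD ÷ 0.809116 = 0.153917 NZD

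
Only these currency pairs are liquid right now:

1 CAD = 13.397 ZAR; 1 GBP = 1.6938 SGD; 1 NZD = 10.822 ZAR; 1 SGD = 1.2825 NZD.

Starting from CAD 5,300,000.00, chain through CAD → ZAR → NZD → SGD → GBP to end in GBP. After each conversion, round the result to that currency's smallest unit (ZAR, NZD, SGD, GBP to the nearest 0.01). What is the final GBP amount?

GBP 3,020,343.90

CAD 5,300,000.00 × 13.397 = ZAR 71,004,100.00
ZAR 71,004,100.00 ÷ 10.822 = NZD 6,561,088.52
NZD 6,561,088.52 ÷ 1.2825 = SGD 5,115,858.50
SGD 5,115,858.50 ÷ 1.6938 = GBP 3,020,343.90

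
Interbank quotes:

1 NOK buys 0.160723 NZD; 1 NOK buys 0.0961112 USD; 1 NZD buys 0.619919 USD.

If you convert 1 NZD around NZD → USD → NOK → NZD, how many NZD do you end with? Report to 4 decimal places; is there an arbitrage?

Around NZD → USD → NOK → NZD: 1 × 0.619919 ÷ 0.0961112 × 0.160723 = 1.036666
Product > 1; profitable direction is NZD → USD → NOK → NZD.

1.0367 (arbitrage exists)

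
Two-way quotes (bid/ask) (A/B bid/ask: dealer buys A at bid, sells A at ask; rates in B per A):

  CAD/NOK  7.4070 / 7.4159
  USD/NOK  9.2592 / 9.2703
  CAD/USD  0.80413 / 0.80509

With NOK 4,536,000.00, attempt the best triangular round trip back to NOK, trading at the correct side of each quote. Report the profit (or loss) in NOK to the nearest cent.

Net profit: NOK 18,166.57

Best loop NOK → CAD → USD → NOK:
NOK 4,536,000.00 ÷ 7.4159 (buy CAD at ask) = CAD 611,658.73
CAD 611,658.73 × 0.80413 (sell CAD at bid) = USD 491,853.14
USD 491,853.14 × 9.2592 (sell USD at bid) = NOK 4,554,166.57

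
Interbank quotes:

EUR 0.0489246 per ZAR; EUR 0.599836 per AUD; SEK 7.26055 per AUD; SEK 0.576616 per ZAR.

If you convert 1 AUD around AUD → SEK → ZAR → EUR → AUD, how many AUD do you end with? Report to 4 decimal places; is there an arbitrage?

Around AUD → SEK → ZAR → EUR → AUD: 1 × 7.26055 ÷ 0.576616 × 0.0489246 ÷ 0.599836 = 1.027017
Product > 1; profitable direction is AUD → SEK → ZAR → EUR → AUD.

1.0270 (arbitrage exists)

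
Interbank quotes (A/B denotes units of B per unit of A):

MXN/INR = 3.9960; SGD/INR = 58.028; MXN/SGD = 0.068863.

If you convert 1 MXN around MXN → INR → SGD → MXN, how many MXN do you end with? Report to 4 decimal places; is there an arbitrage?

Around MXN → INR → SGD → MXN: 1 × 3.9960 ÷ 58.028 ÷ 0.068863 = 1.000004
Product ≈ 1 (deviation 0.000%, within rounding noise).

1.0000 (no arbitrage)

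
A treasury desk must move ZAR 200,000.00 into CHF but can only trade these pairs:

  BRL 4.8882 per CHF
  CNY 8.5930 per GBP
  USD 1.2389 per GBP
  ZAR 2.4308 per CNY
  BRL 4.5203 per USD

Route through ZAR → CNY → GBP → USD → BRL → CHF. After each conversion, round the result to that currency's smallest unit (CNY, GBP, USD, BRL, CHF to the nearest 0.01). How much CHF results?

CHF 10,969.59

ZAR 200,000.00 ÷ 2.4308 = CNY 82,277.44
CNY 82,277.44 ÷ 8.5930 = GBP 9,574.94
GBP 9,574.94 × 1.2389 = USD 11,862.39
USD 11,862.39 × 4.5203 = BRL 53,621.56
BRL 53,621.56 ÷ 4.8882 = CHF 10,969.59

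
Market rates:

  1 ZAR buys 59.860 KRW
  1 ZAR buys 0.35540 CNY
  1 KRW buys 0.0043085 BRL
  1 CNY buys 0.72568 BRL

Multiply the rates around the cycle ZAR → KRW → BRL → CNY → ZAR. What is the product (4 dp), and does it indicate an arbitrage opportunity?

1.0000 (no arbitrage)

Around ZAR → KRW → BRL → CNY → ZAR: 1 × 59.860 × 0.0043085 ÷ 0.72568 ÷ 0.35540 = 1.000001
Product ≈ 1 (deviation 0.000%, within rounding noise).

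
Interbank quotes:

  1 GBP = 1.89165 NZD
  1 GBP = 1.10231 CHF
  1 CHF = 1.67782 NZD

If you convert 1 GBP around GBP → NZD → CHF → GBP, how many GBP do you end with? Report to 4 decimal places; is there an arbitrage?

Around GBP → NZD → CHF → GBP: 1 × 1.89165 ÷ 1.67782 ÷ 1.10231 = 1.022802
Product > 1; profitable direction is GBP → NZD → CHF → GBP.

1.0228 (arbitrage exists)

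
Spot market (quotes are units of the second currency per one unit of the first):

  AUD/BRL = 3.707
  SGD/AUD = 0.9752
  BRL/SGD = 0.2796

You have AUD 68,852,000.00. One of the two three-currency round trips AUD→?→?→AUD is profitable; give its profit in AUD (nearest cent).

Profit: AUD 741,712.68

Profitable loop is AUD → BRL → SGD → AUD:
AUD 68,852,000.00 × 3.707 = BRL 255,234,364.00
BRL 255,234,364.00 × 0.2796 = SGD 71,363,528.17
SGD 71,363,528.17 × 0.9752 = AUD 69,593,712.68
Profit = AUD 69,593,712.68 − AUD 68,852,000.00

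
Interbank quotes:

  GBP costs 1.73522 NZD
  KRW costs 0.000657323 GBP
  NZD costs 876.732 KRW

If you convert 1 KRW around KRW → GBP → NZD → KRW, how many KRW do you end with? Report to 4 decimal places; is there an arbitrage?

Around KRW → GBP → NZD → KRW: 1 × 0.000657323 × 1.73522 × 876.732 = 1.000001
Product ≈ 1 (deviation 0.000%, within rounding noise).

1.0000 (no arbitrage)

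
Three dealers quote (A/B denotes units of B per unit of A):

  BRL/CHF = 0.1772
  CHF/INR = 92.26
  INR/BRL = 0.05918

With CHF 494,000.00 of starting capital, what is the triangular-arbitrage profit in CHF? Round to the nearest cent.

Profitable loop is CHF → BRL → INR → CHF:
CHF 494,000.00 ÷ 0.1772 = BRL 2,787,810.38
BRL 2,787,810.38 ÷ 0.05918 = INR 47,107,306.25
INR 47,107,306.25 ÷ 92.26 = CHF 510,592.96
Profit = CHF 510,592.96 − CHF 494,000.00

Profit: CHF 16,592.96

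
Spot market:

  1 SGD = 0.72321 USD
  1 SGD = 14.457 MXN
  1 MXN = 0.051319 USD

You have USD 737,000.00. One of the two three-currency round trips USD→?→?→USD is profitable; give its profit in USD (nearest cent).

Profitable loop is USD → SGD → MXN → USD:
USD 737,000.00 ÷ 0.72321 = SGD 1,019,067.77
SGD 1,019,067.77 × 14.457 = MXN 14,732,662.71
MXN 14,732,662.71 × 0.051319 = USD 756,065.52
Profit = USD 756,065.52 − USD 737,000.00

Profit: USD 19,065.52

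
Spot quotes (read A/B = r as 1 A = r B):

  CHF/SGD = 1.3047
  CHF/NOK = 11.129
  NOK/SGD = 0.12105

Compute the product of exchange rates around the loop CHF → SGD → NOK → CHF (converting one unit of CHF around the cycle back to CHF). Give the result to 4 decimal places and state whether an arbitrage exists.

Around CHF → SGD → NOK → CHF: 1 × 1.3047 ÷ 0.12105 ÷ 11.129 = 0.968478
Product < 1; profitable direction is CHF → NOK → SGD → CHF.

0.9685 (arbitrage exists)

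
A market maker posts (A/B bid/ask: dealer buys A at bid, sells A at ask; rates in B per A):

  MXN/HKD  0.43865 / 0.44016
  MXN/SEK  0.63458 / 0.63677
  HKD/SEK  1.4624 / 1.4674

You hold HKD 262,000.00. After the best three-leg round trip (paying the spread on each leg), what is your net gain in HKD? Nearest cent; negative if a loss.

Best loop HKD → SEK → MXN → HKD:
HKD 262,000.00 × 1.4624 (sell HKD at bid) = SEK 383,148.80
SEK 383,148.80 ÷ 0.63677 (buy MXN at ask) = MXN 601,706.74
MXN 601,706.74 × 0.43865 (sell MXN at bid) = HKD 263,938.66

Net profit: HKD 1,938.66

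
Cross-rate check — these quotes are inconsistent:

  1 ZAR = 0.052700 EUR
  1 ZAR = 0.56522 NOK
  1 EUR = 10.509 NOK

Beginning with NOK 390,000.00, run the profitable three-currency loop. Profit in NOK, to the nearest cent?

Profitable loop is NOK → EUR → ZAR → NOK:
NOK 390,000.00 ÷ 10.509 = EUR 37,111.05
EUR 37,111.05 ÷ 0.052700 = ZAR 704,194.45
ZAR 704,194.45 × 0.56522 = NOK 398,024.79
Profit = NOK 398,024.79 − NOK 390,000.00

Profit: NOK 8,024.79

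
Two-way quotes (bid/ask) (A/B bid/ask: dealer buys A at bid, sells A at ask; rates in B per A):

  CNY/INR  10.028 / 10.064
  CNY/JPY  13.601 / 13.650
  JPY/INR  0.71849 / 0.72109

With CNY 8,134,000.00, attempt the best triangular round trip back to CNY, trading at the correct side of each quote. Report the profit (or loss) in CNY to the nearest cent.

Best loop CNY → INR → JPY → CNY:
CNY 8,134,000.00 × 10.028 (sell CNY at bid) = INR 81,567,752.00
INR 81,567,752.00 ÷ 0.72109 (buy JPY at ask) = JPY 113,117,297
JPY 113,117,297 ÷ 13.650 (buy CNY at ask) = CNY 8,286,981.50

Net profit: CNY 152,981.50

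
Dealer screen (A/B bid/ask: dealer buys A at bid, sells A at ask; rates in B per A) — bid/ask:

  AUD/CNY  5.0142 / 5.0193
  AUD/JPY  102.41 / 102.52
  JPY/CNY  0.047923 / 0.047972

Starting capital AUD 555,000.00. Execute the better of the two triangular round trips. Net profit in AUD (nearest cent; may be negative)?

Best loop AUD → CNY → JPY → AUD:
AUD 555,000.00 × 5.0142 (sell AUD at bid) = CNY 2,782,881.00
CNY 2,782,881.00 ÷ 0.047972 (buy JPY at ask) = JPY 58,010,527
JPY 58,010,527 ÷ 102.52 (buy AUD at ask) = AUD 565,845.95

Net profit: AUD 10,845.95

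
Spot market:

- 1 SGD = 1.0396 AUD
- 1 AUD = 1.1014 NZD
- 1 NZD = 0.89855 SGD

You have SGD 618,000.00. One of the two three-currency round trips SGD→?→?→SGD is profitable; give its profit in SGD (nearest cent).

Profit: SGD 17,831.54

Profitable loop is SGD → AUD → NZD → SGD:
SGD 618,000.00 × 1.0396 = AUD 642,472.80
AUD 642,472.80 × 1.1014 = NZD 707,619.54
NZD 707,619.54 × 0.89855 = SGD 635,831.54
Profit = SGD 635,831.54 − SGD 618,000.00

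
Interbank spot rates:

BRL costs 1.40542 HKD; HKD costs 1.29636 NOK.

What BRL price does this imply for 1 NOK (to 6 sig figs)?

1 NOK ÷ 1.29636 = 0.771391 HKD
0.771391 HKD ÷ 1.40542 = 0.548868 BRL

NOK/BRL = 0.548868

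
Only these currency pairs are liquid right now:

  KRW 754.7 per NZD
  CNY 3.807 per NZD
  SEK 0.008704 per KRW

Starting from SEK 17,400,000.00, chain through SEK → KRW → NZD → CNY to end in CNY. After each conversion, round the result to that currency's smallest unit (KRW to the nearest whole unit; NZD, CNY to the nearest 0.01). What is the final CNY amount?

SEK 17,400,000.00 ÷ 0.008704 = KRW 1,999,080,882
KRW 1,999,080,882 ÷ 754.7 = NZD 2,648,841.77
NZD 2,648,841.77 × 3.807 = CNY 10,084,140.62

CNY 10,084,140.62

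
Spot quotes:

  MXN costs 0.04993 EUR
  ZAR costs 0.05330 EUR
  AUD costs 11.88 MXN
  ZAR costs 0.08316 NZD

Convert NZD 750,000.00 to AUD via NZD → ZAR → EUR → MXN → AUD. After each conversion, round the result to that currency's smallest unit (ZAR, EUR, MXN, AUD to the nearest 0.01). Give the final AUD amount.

AUD 810,393.57

NZD 750,000.00 ÷ 0.08316 = ZAR 9,018,759.02
ZAR 9,018,759.02 × 0.05330 = EUR 480,699.86
EUR 480,699.86 ÷ 0.04993 = MXN 9,627,475.67
MXN 9,627,475.67 ÷ 11.88 = AUD 810,393.57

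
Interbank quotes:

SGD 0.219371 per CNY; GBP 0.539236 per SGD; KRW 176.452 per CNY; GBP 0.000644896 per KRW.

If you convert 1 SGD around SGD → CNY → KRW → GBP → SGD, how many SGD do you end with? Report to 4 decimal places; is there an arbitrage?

Around SGD → CNY → KRW → GBP → SGD: 1 ÷ 0.219371 × 176.452 × 0.000644896 ÷ 0.539236 = 0.961963
Product < 1; profitable direction is SGD → GBP → KRW → CNY → SGD.

0.9620 (arbitrage exists)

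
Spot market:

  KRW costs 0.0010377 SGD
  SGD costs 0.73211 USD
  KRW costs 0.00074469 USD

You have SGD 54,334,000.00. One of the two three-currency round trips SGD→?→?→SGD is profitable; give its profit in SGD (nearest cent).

Profitable loop is SGD → USD → KRW → SGD:
SGD 54,334,000.00 × 0.73211 = USD 39,778,464.74
USD 39,778,464.74 ÷ 0.00074469 = KRW 53,416,139,253
KRW 53,416,139,253 × 0.0010377 = SGD 55,429,927.70
Profit = SGD 55,429,927.70 − SGD 54,334,000.00

Profit: SGD 1,095,927.70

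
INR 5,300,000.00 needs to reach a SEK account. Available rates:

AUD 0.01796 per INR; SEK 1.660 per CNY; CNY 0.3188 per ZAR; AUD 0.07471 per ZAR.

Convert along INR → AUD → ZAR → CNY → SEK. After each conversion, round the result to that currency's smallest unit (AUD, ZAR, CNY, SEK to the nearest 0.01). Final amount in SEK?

SEK 674,263.83

INR 5,300,000.00 × 0.01796 = AUD 95,188.00
AUD 95,188.00 ÷ 0.07471 = ZAR 1,274,099.85
ZAR 1,274,099.85 × 0.3188 = CNY 406,183.03
CNY 406,183.03 × 1.660 = SEK 674,263.83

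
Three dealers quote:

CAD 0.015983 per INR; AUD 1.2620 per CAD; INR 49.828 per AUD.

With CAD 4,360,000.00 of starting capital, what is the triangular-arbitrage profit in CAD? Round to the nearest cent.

Profit: CAD 22,052.73

Profitable loop is CAD → AUD → INR → CAD:
CAD 4,360,000.00 × 1.2620 = AUD 5,502,320.00
AUD 5,502,320.00 × 49.828 = INR 274,169,600.96
INR 274,169,600.96 × 0.015983 = CAD 4,382,052.73
Profit = CAD 4,382,052.73 − CAD 4,360,000.00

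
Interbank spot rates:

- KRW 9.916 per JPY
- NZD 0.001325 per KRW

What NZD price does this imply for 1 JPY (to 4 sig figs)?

JPY/NZD = 0.01314

1 JPY × 9.916 = 9.916 KRW
9.916 KRW × 0.001325 = 0.0131387 NZD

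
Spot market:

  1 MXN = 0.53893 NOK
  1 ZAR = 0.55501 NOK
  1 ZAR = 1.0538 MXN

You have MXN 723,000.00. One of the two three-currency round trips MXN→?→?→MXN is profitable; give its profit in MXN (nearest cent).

Profit: MXN 16,823.36

Profitable loop is MXN → NOK → ZAR → MXN:
MXN 723,000.00 × 0.53893 = NOK 389,646.39
NOK 389,646.39 ÷ 0.55501 = ZAR 702,052.92
ZAR 702,052.92 × 1.0538 = MXN 739,823.36
Profit = MXN 739,823.36 − MXN 723,000.00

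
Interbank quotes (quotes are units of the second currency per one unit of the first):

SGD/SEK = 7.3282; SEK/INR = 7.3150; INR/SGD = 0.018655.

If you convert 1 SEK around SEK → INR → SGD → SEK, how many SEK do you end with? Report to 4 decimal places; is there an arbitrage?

1.0000 (no arbitrage)

Around SEK → INR → SGD → SEK: 1 × 7.3150 × 0.018655 × 7.3282 = 1.000016
Product ≈ 1 (deviation 0.002%, within rounding noise).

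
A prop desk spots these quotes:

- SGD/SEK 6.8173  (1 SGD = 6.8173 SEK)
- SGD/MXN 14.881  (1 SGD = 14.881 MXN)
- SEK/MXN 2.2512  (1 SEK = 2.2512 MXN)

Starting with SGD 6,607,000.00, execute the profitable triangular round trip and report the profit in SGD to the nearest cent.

Profitable loop is SGD → SEK → MXN → SGD:
SGD 6,607,000.00 × 6.8173 = SEK 45,041,901.10
SEK 45,041,901.10 × 2.2512 = MXN 101,398,327.76
MXN 101,398,327.76 ÷ 14.881 = SGD 6,813,945.82
Profit = SGD 6,813,945.82 − SGD 6,607,000.00

Profit: SGD 206,945.82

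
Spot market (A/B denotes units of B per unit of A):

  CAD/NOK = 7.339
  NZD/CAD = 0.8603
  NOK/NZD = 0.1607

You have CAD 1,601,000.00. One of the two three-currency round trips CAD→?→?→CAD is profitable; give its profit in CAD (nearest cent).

Profitable loop is CAD → NOK → NZD → CAD:
CAD 1,601,000.00 × 7.339 = NOK 11,749,739.00
NOK 11,749,739.00 × 0.1607 = NZD 1,888,183.06
NZD 1,888,183.06 × 0.8603 = CAD 1,624,403.88
Profit = CAD 1,624,403.88 − CAD 1,601,000.00

Profit: CAD 23,403.88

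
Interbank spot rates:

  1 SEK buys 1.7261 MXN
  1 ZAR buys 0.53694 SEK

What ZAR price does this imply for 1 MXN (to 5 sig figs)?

1 MXN ÷ 1.7261 = 0.579341 SEK
0.579341 SEK ÷ 0.53694 = 1.07897 ZAR

MXN/ZAR = 1.0790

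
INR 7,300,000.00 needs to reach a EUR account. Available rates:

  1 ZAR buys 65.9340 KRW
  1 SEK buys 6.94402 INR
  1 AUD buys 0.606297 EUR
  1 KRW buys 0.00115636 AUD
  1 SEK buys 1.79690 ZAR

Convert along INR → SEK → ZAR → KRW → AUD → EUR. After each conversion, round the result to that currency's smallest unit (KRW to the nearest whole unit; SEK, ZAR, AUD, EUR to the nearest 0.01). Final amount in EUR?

INR 7,300,000.00 ÷ 6.94402 = SEK 1,051,264.25
SEK 1,051,264.25 × 1.79690 = ZAR 1,889,016.73
ZAR 1,889,016.73 × 65.9340 = KRW 124,550,429
KRW 124,550,429 × 0.00115636 = AUD 144,025.13
AUD 144,025.13 × 0.606297 = EUR 87,322.00

EUR 87,322.00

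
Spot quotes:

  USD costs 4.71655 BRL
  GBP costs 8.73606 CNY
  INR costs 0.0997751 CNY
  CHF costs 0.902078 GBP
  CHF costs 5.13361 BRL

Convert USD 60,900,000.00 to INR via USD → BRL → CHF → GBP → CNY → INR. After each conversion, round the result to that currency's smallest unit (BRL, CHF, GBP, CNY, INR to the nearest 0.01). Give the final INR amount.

INR 4,419,329,577.02

USD 60,900,000.00 × 4.71655 = BRL 287,237,895.00
BRL 287,237,895.00 ÷ 5.13361 = CHF 55,952,418.47
CHF 55,952,418.47 × 0.902078 = GBP 50,473,445.75
GBP 50,473,445.75 × 8.73606 = CNY 440,939,050.48
CNY 440,939,050.48 ÷ 0.0997751 = INR 4,419,329,577.02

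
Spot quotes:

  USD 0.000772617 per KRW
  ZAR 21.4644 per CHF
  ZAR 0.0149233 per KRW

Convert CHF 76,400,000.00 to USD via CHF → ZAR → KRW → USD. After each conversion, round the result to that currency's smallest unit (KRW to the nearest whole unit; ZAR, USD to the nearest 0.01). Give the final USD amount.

USD 84,900,745.12

CHF 76,400,000.00 × 21.4644 = ZAR 1,639,880,160.00
ZAR 1,639,880,160.00 ÷ 0.0149233 = KRW 109,887,234,057
KRW 109,887,234,057 × 0.000772617 = USD 84,900,745.12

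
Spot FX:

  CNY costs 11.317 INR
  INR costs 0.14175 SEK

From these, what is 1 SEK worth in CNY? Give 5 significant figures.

1 SEK ÷ 0.14175 = 7.05467 INR
7.05467 INR ÷ 11.317 = 0.62337 CNY

SEK/CNY = 0.62337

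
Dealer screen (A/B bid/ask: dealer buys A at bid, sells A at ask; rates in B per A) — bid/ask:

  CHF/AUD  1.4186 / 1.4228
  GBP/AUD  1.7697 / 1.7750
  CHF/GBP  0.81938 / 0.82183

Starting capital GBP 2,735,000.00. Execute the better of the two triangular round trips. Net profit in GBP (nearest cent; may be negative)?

Net profit: GBP 52,394.79

Best loop GBP → AUD → CHF → GBP:
GBP 2,735,000.00 × 1.7697 (sell GBP at bid) = AUD 4,840,129.50
AUD 4,840,129.50 ÷ 1.4228 (buy CHF at ask) = CHF 3,401,834.06
CHF 3,401,834.06 × 0.81938 (sell CHF at bid) = GBP 2,787,394.79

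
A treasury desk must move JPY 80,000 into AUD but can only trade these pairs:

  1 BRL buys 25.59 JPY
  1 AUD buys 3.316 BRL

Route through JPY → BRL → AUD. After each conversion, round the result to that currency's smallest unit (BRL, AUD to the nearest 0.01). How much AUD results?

JPY 80,000 ÷ 25.59 = BRL 3,126.22
BRL 3,126.22 ÷ 3.316 = AUD 942.77

AUD 942.77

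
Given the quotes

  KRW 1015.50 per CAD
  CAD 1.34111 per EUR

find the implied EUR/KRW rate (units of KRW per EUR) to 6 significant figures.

1 EUR × 1.34111 = 1.34111 CAD
1.34111 CAD × 1015.50 = 1361.9 KRW

EUR/KRW = 1361.90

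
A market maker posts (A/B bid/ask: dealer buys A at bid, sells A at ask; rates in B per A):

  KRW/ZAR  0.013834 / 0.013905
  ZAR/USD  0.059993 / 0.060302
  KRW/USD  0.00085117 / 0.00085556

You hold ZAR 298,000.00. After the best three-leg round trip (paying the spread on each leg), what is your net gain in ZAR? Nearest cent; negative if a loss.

Best loop ZAR → KRW → USD → ZAR:
ZAR 298,000.00 ÷ 0.013905 (buy KRW at ask) = KRW 21,431,140
KRW 21,431,140 × 0.00085117 (sell KRW at bid) = USD 18,241.54
USD 18,241.54 ÷ 0.060302 (buy ZAR at ask) = ZAR 302,503.12

Net profit: ZAR 4,503.12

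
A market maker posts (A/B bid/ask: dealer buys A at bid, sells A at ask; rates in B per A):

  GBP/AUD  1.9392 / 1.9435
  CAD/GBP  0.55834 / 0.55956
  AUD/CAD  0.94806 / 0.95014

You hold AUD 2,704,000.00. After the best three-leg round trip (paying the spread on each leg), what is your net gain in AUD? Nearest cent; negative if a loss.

Net profit: AUD 71,644.59

Best loop AUD → CAD → GBP → AUD:
AUD 2,704,000.00 × 0.94806 (sell AUD at bid) = CAD 2,563,554.24
CAD 2,563,554.24 × 0.55834 (sell CAD at bid) = GBP 1,431,334.87
GBP 1,431,334.87 × 1.9392 (sell GBP at bid) = AUD 2,775,644.59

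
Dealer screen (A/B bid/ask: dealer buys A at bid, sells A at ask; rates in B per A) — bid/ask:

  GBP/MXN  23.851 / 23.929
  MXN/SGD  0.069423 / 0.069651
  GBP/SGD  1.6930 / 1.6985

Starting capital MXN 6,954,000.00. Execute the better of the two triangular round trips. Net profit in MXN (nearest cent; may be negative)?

Best loop MXN → GBP → SGD → MXN:
MXN 6,954,000.00 ÷ 23.929 (buy GBP at ask) = GBP 290,609.72
GBP 290,609.72 × 1.6930 (sell GBP at bid) = SGD 492,002.26
SGD 492,002.26 ÷ 0.069651 (buy MXN at ask) = MXN 7,063,821.86

Net profit: MXN 109,821.86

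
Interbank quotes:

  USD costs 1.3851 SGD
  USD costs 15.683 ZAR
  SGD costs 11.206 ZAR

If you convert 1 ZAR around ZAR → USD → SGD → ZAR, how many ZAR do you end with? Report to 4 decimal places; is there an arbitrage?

0.9897 (arbitrage exists)

Around ZAR → USD → SGD → ZAR: 1 ÷ 15.683 × 1.3851 × 11.206 = 0.989698
Product < 1; profitable direction is ZAR → SGD → USD → ZAR.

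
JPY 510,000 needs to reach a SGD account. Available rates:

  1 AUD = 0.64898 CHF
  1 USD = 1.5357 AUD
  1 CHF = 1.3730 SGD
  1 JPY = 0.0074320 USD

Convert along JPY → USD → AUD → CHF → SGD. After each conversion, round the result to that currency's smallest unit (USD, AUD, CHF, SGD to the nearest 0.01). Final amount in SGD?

SGD 5,186.62

JPY 510,000 × 0.0074320 = USD 3,790.32
USD 3,790.32 × 1.5357 = AUD 5,820.79
AUD 5,820.79 × 0.64898 = CHF 3,777.58
CHF 3,777.58 × 1.3730 = SGD 5,186.62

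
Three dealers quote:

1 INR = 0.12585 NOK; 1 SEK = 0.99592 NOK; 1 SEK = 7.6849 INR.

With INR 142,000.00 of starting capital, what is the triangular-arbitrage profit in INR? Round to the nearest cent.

Profit: INR 4,224.91

Profitable loop is INR → SEK → NOK → INR:
INR 142,000.00 ÷ 7.6849 = SEK 18,477.79
SEK 18,477.79 × 0.99592 = NOK 18,402.40
NOK 18,402.40 ÷ 0.12585 = INR 146,224.91
Profit = INR 146,224.91 − INR 142,000.00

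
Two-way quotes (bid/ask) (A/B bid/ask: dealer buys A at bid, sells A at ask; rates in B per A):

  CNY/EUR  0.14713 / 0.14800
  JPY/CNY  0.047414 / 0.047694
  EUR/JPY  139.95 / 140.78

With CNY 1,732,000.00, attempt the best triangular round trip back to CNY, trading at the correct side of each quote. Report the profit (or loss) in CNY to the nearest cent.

Best loop CNY → JPY → EUR → CNY:
CNY 1,732,000.00 ÷ 0.047694 (buy JPY at ask) = JPY 36,314,840
JPY 36,314,840 ÷ 140.78 (buy EUR at ask) = EUR 257,954.54
EUR 257,954.54 ÷ 0.14800 (buy CNY at ask) = CNY 1,742,936.10

Net profit: CNY 10,936.10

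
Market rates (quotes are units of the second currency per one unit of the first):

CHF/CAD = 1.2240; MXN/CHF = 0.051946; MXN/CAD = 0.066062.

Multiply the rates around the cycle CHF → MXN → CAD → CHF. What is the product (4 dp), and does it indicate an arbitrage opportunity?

1.0390 (arbitrage exists)

Around CHF → MXN → CAD → CHF: 1 ÷ 0.051946 × 0.066062 ÷ 1.2240 = 1.039006
Product > 1; profitable direction is CHF → MXN → CAD → CHF.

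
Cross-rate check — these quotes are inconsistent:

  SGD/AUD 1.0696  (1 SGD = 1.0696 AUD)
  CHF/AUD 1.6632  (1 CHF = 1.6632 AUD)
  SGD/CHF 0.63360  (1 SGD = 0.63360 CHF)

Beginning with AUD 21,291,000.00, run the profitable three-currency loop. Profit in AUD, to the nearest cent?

Profit: AUD 319,151.39

Profitable loop is AUD → CHF → SGD → AUD:
AUD 21,291,000.00 ÷ 1.6632 = CHF 12,801,226.55
CHF 12,801,226.55 ÷ 0.63360 = SGD 20,203,956.05
SGD 20,203,956.05 × 1.0696 = AUD 21,610,151.39
Profit = AUD 21,610,151.39 − AUD 21,291,000.00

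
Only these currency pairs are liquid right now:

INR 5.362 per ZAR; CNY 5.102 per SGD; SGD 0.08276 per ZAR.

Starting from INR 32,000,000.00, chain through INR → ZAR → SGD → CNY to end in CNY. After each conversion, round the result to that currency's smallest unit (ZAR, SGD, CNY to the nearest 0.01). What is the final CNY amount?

CNY 2,519,904.64

INR 32,000,000.00 ÷ 5.362 = ZAR 5,967,922.42
ZAR 5,967,922.42 × 0.08276 = SGD 493,905.26
SGD 493,905.26 × 5.102 = CNY 2,519,904.64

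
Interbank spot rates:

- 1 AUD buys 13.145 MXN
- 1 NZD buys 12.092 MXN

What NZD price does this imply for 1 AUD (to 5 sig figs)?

1 AUD × 13.145 = 13.145 MXN
13.145 MXN ÷ 12.092 = 1.08708 NZD

AUD/NZD = 1.0871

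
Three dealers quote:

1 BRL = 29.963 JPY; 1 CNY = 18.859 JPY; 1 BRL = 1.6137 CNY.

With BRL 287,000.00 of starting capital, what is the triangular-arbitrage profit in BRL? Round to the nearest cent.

Profitable loop is BRL → CNY → JPY → BRL:
BRL 287,000.00 × 1.6137 = CNY 463,131.90
CNY 463,131.90 × 18.859 = JPY 8,734,205
JPY 8,734,205 ÷ 29.963 = BRL 291,499.67
Profit = BRL 291,499.67 − BRL 287,000.00

Profit: BRL 4,499.67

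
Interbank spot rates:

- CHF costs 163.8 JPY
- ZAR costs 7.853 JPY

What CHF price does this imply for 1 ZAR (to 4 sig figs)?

ZAR/CHF = 0.04794

1 ZAR × 7.853 = 7.853 JPY
7.853 JPY ÷ 163.8 = 0.0479426 CHF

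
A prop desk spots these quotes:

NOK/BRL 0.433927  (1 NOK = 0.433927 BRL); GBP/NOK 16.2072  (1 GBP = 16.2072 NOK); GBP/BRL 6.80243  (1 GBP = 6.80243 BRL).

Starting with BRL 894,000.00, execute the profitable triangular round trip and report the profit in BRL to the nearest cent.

Profitable loop is BRL → GBP → NOK → BRL:
BRL 894,000.00 ÷ 6.80243 = GBP 131,423.62
GBP 131,423.62 × 16.2072 = NOK 2,130,008.95
NOK 2,130,008.95 × 0.433927 = BRL 924,268.39
Profit = BRL 924,268.39 − BRL 894,000.00

Profit: BRL 30,268.39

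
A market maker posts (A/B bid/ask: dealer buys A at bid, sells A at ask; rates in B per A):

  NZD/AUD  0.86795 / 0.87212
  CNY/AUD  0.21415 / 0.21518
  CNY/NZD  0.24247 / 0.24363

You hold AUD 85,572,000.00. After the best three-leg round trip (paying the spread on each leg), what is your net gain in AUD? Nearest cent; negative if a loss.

Net profit: AUD 674,752.22

Best loop AUD → NZD → CNY → AUD:
AUD 85,572,000.00 ÷ 0.87212 (buy NZD at ask) = NZD 98,119,524.84
NZD 98,119,524.84 ÷ 0.24363 (buy CNY at ask) = CNY 402,739,912.31
CNY 402,739,912.31 × 0.21415 (sell CNY at bid) = AUD 86,246,752.22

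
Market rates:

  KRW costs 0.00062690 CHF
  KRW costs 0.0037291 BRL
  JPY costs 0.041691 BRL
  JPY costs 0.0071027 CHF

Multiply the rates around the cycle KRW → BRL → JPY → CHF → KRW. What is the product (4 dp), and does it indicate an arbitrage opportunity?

1.0134 (arbitrage exists)

Around KRW → BRL → JPY → CHF → KRW: 1 × 0.0037291 ÷ 0.041691 × 0.0071027 ÷ 0.00062690 = 1.013414
Product > 1; profitable direction is KRW → BRL → JPY → CHF → KRW.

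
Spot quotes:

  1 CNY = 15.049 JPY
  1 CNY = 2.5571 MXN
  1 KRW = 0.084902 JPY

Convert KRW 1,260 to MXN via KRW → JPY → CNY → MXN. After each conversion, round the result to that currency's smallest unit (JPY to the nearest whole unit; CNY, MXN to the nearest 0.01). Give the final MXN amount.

MXN 18.18

KRW 1,260 × 0.084902 = JPY 107
JPY 107 ÷ 15.049 = CNY 7.11
CNY 7.11 × 2.5571 = MXN 18.18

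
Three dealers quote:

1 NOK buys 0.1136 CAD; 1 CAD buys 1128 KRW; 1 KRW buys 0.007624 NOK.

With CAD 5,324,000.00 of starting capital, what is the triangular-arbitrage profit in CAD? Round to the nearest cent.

Profit: CAD 125,638.92

Profitable loop is CAD → NOK → KRW → CAD:
CAD 5,324,000.00 ÷ 0.1136 = NOK 46,866,197.18
NOK 46,866,197.18 ÷ 0.007624 = KRW 6,147,192,705
KRW 6,147,192,705 ÷ 1128 = CAD 5,449,638.92
Profit = CAD 5,449,638.92 − CAD 5,324,000.00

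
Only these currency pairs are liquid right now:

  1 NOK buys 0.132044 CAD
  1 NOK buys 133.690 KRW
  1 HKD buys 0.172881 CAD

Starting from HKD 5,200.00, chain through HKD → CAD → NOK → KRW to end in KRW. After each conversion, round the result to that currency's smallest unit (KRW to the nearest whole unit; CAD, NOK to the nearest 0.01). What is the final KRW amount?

HKD 5,200.00 × 0.172881 = CAD 898.98
CAD 898.98 ÷ 0.132044 = NOK 6,808.19
NOK 6,808.19 × 133.690 = KRW 910,187

KRW 910,187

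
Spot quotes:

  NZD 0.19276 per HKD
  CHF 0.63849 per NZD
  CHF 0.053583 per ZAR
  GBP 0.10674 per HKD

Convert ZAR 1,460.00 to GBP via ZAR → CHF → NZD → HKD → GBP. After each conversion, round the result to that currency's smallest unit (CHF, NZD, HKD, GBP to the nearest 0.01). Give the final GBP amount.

GBP 67.85

ZAR 1,460.00 × 0.053583 = CHF 78.23
CHF 78.23 ÷ 0.63849 = NZD 122.52
NZD 122.52 ÷ 0.19276 = HKD 635.61
HKD 635.61 × 0.10674 = GBP 67.85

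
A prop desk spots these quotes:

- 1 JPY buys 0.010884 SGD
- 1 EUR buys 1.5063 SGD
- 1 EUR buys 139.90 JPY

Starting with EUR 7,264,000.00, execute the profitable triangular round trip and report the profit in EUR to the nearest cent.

Profit: EUR 78,950.61

Profitable loop is EUR → JPY → SGD → EUR:
EUR 7,264,000.00 × 139.90 = JPY 1,016,233,600
JPY 1,016,233,600 × 0.010884 = SGD 11,060,686.50
SGD 11,060,686.50 ÷ 1.5063 = EUR 7,342,950.61
Profit = EUR 7,342,950.61 − EUR 7,264,000.00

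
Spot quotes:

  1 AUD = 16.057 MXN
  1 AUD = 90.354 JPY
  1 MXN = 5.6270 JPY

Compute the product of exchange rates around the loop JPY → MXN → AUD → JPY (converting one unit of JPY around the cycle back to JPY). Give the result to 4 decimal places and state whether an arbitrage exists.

1.0000 (no arbitrage)

Around JPY → MXN → AUD → JPY: 1 ÷ 5.6270 ÷ 16.057 × 90.354 = 1.000014
Product ≈ 1 (deviation 0.001%, within rounding noise).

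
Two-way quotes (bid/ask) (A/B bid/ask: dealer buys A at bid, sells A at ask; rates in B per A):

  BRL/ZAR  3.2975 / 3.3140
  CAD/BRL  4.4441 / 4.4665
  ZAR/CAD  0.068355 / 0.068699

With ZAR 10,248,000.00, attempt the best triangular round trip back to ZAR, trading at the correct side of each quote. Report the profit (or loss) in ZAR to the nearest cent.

Best loop ZAR → CAD → BRL → ZAR:
ZAR 10,248,000.00 × 0.068355 (sell ZAR at bid) = CAD 700,502.04
CAD 700,502.04 × 4.4441 (sell CAD at bid) = BRL 3,113,101.12
BRL 3,113,101.12 × 3.2975 (sell BRL at bid) = ZAR 10,265,450.93

Net profit: ZAR 17,450.93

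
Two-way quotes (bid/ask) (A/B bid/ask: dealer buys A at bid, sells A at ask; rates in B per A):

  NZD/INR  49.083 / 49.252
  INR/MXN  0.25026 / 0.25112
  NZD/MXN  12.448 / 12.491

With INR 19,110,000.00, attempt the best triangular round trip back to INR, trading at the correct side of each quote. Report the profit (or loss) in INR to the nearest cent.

Net profit: INR 123,357.02

Best loop INR → NZD → MXN → INR:
INR 19,110,000.00 ÷ 49.252 (buy NZD at ask) = NZD 388,004.55
NZD 388,004.55 × 12.448 (sell NZD at bid) = MXN 4,829,880.61
MXN 4,829,880.61 ÷ 0.25112 (buy INR at ask) = INR 19,233,357.02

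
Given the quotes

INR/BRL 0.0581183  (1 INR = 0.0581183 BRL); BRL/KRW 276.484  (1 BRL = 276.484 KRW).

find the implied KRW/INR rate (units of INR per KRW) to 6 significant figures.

KRW/INR = 0.0622325

1 KRW ÷ 276.484 = 0.00361685 BRL
0.00361685 BRL ÷ 0.0581183 = 0.0622325 INR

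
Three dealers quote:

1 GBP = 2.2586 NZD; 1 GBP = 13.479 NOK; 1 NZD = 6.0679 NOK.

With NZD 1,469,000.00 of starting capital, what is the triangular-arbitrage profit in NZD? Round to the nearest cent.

Profitable loop is NZD → NOK → GBP → NZD:
NZD 1,469,000.00 × 6.0679 = NOK 8,913,745.10
NOK 8,913,745.10 ÷ 13.479 = GBP 661,306.11
GBP 661,306.11 × 2.2586 = NZD 1,493,625.99
Profit = NZD 1,493,625.99 − NZD 1,469,000.00

Profit: NZD 24,625.99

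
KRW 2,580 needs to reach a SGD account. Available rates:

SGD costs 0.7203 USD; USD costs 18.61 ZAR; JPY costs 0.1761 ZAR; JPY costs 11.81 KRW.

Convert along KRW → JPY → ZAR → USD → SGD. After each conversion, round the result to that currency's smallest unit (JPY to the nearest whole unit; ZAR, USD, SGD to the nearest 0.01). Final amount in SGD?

KRW 2,580 ÷ 11.81 = JPY 218
JPY 218 × 0.1761 = ZAR 38.39
ZAR 38.39 ÷ 18.61 = USD 2.06
USD 2.06 ÷ 0.7203 = SGD 2.86

SGD 2.86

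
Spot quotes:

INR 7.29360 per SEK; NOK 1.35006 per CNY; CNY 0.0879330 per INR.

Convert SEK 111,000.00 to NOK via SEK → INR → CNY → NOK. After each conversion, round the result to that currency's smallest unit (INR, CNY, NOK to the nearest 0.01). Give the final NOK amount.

NOK 96,110.29

SEK 111,000.00 × 7.29360 = INR 809,589.60
INR 809,589.60 × 0.0879330 = CNY 71,189.64
CNY 71,189.64 × 1.35006 = NOK 96,110.29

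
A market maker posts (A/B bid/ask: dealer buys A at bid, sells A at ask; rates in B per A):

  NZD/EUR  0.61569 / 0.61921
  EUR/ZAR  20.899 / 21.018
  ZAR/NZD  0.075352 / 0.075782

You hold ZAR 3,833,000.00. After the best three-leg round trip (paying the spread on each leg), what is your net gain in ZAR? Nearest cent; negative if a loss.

Net profit: ZAR 53,363.40

Best loop ZAR → EUR → NZD → ZAR:
ZAR 3,833,000.00 ÷ 21.018 (buy EUR at ask) = EUR 182,367.49
EUR 182,367.49 ÷ 0.61921 (buy NZD at ask) = NZD 294,516.39
NZD 294,516.39 ÷ 0.075782 (buy ZAR at ask) = ZAR 3,886,363.40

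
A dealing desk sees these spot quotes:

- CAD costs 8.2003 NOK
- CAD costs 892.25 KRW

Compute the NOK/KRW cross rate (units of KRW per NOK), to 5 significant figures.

NOK/KRW = 108.81

1 NOK ÷ 8.2003 = 0.121947 CAD
0.121947 CAD × 892.25 = 108.807 KRW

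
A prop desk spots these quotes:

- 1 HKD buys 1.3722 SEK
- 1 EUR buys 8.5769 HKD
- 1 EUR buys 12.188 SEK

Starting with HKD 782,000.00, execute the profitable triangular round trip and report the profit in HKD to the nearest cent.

Profit: HKD 27,825.48

Profitable loop is HKD → EUR → SEK → HKD:
HKD 782,000.00 ÷ 8.5769 = EUR 91,175.13
EUR 91,175.13 × 12.188 = SEK 1,111,242.52
SEK 1,111,242.52 ÷ 1.3722 = HKD 809,825.48
Profit = HKD 809,825.48 − HKD 782,000.00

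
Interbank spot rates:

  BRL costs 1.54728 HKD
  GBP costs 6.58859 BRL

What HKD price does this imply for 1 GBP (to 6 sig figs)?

GBP/HKD = 10.1944

1 GBP × 6.58859 = 6.58859 BRL
6.58859 BRL × 1.54728 = 10.1944 HKD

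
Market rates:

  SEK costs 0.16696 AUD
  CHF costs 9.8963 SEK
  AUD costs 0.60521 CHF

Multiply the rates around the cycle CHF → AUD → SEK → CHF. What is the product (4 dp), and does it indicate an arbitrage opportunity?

Around CHF → AUD → SEK → CHF: 1 ÷ 0.60521 ÷ 0.16696 ÷ 9.8963 = 1.000020
Product ≈ 1 (deviation 0.002%, within rounding noise).

1.0000 (no arbitrage)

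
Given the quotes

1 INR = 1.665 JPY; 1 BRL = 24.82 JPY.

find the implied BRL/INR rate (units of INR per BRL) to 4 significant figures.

1 BRL × 24.82 = 24.82 JPY
24.82 JPY ÷ 1.665 = 14.9069 INR

BRL/INR = 14.91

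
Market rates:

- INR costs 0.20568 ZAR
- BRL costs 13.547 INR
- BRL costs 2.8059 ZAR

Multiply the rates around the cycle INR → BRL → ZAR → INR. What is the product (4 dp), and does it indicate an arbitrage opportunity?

Around INR → BRL → ZAR → INR: 1 ÷ 13.547 × 2.8059 ÷ 0.20568 = 1.007017
Product > 1; profitable direction is INR → BRL → ZAR → INR.

1.0070 (arbitrage exists)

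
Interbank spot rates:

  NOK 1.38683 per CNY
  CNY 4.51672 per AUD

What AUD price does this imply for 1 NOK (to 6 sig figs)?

1 NOK ÷ 1.38683 = 0.721069 CNY
0.721069 CNY ÷ 4.51672 = 0.159644 AUD

NOK/AUD = 0.159644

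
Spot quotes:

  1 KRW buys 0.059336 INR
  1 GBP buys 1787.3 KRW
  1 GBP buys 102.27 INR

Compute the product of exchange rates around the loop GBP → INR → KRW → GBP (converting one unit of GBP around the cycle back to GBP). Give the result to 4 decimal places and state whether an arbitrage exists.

Around GBP → INR → KRW → GBP: 1 × 102.27 ÷ 0.059336 ÷ 1787.3 = 0.964345
Product < 1; profitable direction is GBP → KRW → INR → GBP.

0.9643 (arbitrage exists)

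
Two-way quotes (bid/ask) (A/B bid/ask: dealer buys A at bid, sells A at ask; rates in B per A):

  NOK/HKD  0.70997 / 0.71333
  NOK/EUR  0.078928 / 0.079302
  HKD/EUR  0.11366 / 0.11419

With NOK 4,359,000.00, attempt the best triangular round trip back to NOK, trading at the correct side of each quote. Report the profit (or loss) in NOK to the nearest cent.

Best loop NOK → HKD → EUR → NOK:
NOK 4,359,000.00 × 0.70997 (sell NOK at bid) = HKD 3,094,759.23
HKD 3,094,759.23 × 0.11366 (sell HKD at bid) = EUR 351,750.33
EUR 351,750.33 ÷ 0.079302 (buy NOK at ask) = NOK 4,435,579.61

Net profit: NOK 76,579.61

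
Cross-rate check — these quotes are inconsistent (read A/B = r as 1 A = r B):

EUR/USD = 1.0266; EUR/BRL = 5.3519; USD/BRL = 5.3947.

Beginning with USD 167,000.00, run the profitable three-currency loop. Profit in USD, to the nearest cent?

Profitable loop is USD → BRL → EUR → USD:
USD 167,000.00 × 5.3947 = BRL 900,914.90
BRL 900,914.90 ÷ 5.3519 = EUR 168,335.53
EUR 168,335.53 × 1.0266 = USD 172,813.25
Profit = USD 172,813.25 − USD 167,000.00

Profit: USD 5,813.25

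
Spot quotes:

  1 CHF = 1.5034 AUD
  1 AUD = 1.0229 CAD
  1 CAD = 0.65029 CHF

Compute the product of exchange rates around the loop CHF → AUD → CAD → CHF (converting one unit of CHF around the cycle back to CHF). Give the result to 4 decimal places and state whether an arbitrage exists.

Around CHF → AUD → CAD → CHF: 1 × 1.5034 × 1.0229 × 0.65029 = 1.000034
Product ≈ 1 (deviation 0.003%, within rounding noise).

1.0000 (no arbitrage)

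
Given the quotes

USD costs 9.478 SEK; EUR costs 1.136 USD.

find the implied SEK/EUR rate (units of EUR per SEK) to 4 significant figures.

SEK/EUR = 0.09288

1 SEK ÷ 9.478 = 0.105507 USD
0.105507 USD ÷ 1.136 = 0.0928763 EUR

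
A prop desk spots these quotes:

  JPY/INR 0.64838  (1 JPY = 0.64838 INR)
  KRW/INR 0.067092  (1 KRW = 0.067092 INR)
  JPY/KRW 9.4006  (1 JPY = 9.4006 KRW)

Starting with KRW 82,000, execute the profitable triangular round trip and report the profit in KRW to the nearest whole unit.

Profit: KRW 2,298

Profitable loop is KRW → JPY → INR → KRW:
KRW 82,000 ÷ 9.4006 = JPY 8,723
JPY 8,723 × 0.64838 = INR 5,655.72
INR 5,655.72 ÷ 0.067092 = KRW 84,298
Profit = KRW 84,298 − KRW 82,000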